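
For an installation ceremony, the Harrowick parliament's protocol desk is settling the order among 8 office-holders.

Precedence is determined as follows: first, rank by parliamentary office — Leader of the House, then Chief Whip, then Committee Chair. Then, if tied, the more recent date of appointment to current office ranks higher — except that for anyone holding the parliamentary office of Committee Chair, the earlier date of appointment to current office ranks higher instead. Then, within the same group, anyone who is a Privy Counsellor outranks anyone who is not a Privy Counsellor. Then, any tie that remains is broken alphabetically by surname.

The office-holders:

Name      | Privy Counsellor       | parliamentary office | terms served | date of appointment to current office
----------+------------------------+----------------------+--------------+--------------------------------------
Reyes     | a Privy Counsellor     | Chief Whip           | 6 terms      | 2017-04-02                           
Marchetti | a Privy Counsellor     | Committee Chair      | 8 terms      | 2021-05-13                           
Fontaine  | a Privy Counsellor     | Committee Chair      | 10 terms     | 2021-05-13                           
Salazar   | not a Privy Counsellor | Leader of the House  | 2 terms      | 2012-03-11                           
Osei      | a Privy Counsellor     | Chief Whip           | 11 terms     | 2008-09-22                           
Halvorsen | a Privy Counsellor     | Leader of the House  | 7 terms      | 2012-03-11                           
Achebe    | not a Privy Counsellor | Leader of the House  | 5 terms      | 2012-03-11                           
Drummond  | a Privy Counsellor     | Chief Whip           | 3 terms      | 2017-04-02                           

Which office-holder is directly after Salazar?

Drummond

By parliamentary office: Halvorsen, Achebe and Salazar (Leader of the House); then Drummond, Reyes and Osei (Chief Whip); then Fontaine and Marchetti (Committee Chair).
Halvorsen, Achebe and Salazar all have date of appointment to current office 2012-03-11, so the next rule applies.
Among Halvorsen, Achebe and Salazar, a Privy Counsellor before not a Privy Counsellor: Halvorsen (a Privy Counsellor) before Achebe and Salazar (not a Privy Counsellor).
Among Achebe and Salazar, alphabetically by surname: Achebe before Salazar.
Among Drummond, Reyes and Osei, by date of appointment to current office (later first): Drummond and Reyes (2017-04-02) before Osei (2008-09-22).
Drummond and Reyes are each a Privy Counsellor, so the next rule applies.
Among Drummond and Reyes, alphabetically by surname: Drummond before Reyes.
Fontaine and Marchetti both have date of appointment to current office 2021-05-13, so the next rule applies.
Fontaine and Marchetti are each a Privy Counsellor, so the next rule applies.
Among Fontaine and Marchetti, alphabetically by surname: Fontaine before Marchetti.
Order: Halvorsen, Achebe, Salazar, Drummond, Reyes, Osei, Fontaine, Marchetti.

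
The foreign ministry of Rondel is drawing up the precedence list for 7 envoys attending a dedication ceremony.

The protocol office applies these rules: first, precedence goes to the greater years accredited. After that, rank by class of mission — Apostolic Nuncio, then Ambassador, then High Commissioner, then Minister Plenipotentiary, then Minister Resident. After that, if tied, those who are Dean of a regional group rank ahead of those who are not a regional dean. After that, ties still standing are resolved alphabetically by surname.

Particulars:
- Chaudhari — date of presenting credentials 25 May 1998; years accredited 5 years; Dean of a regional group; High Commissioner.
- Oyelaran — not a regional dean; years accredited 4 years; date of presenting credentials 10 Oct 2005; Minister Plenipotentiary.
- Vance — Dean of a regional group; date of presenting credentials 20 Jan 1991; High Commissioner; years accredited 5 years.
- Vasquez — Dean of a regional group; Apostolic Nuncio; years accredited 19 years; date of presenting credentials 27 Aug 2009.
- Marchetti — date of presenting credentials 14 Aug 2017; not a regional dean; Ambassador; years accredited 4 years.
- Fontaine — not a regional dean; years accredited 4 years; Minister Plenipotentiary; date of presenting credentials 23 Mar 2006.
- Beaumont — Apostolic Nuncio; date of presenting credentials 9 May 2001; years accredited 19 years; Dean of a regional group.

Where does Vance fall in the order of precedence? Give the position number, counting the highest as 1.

By years accredited (higher first): Beaumont and Vasquez (both 19 years); then Chaudhari and Vance (both 5 years); then Marchetti, Fontaine and Oyelaran (each 4 years).
Beaumont and Vasquez are each Apostolic Nuncio, so the next rule applies.
Beaumont and Vasquez are each Dean of a regional group, so the next rule applies.
Among Beaumont and Vasquez, alphabetically by surname: Beaumont before Vasquez.
Chaudhari and Vance are each High Commissioner, so the next rule applies.
Chaudhari and Vance are each Dean of a regional group, so the next rule applies.
Among Chaudhari and Vance, alphabetically by surname: Chaudhari before Vance.
Among Marchetti, Fontaine and Oyelaran, by class of mission: Marchetti (Ambassador) before Fontaine and Oyelaran (Minister Plenipotentiary).
Fontaine and Oyelaran are each not a regional dean, so the next rule applies.
Among Fontaine and Oyelaran, alphabetically by surname: Fontaine before Oyelaran.
Order: Beaumont, Vasquez, Chaudhari, Vance, Marchetti, Fontaine, Oyelaran. So position 4.

4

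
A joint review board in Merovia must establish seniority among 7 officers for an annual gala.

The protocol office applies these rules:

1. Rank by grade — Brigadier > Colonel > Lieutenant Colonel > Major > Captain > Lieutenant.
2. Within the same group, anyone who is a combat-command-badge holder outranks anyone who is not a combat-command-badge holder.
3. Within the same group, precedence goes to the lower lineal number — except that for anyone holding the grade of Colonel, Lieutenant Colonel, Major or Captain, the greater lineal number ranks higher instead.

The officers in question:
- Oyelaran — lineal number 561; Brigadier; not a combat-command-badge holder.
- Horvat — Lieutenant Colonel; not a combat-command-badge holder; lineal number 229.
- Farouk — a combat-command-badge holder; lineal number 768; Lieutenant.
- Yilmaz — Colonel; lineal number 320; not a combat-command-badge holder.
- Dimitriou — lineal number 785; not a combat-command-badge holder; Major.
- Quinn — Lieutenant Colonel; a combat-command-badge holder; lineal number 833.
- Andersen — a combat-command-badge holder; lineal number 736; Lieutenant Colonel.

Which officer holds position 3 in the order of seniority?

Quinn

By grade: Oyelaran (Brigadier); then Yilmaz (Colonel); then Quinn, Andersen and Horvat (Lieutenant Colonel); then Dimitriou (Major); then Farouk (Lieutenant).
Among Quinn, Andersen and Horvat, a combat-command-badge holder before not a combat-command-badge holder: Quinn and Andersen (a combat-command-badge holder) before Horvat (not a combat-command-badge holder).
Among Quinn and Andersen, by lineal number (higher first) (reversed rule for this group): Quinn (833) before Andersen (736).
Order: Oyelaran, Yilmaz, Quinn, Andersen, Horvat, Dimitriou, Farouk.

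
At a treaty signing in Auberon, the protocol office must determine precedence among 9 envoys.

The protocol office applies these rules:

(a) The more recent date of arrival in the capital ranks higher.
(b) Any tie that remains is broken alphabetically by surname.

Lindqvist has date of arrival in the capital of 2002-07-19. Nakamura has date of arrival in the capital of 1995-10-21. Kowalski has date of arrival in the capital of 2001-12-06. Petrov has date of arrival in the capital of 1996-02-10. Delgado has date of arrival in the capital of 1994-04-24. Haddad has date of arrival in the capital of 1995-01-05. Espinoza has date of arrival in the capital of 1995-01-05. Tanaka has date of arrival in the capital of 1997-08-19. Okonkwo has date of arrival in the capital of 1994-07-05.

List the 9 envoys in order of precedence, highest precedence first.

By date of arrival in the capital (later first): Lindqvist (2002-07-19); then Kowalski (2001-12-06); then Tanaka (1997-08-19); then Petrov (1996-02-10); then Nakamura (1995-10-21); then Espinoza and Haddad (both 1995-01-05); then Okonkwo (1994-07-05); then Delgado (1994-04-24).
Among Espinoza and Haddad, alphabetically by surname: Espinoza before Haddad.
Full order: Lindqvist, Kowalski, Tanaka, Petrov, Nakamura, Espinoza, Haddad, Okonkwo, Delgado.

Lindqvist, Kowalski, Tanaka, Petrov, Nakamura, Espinoza, Haddad, Okonkwo, Delgado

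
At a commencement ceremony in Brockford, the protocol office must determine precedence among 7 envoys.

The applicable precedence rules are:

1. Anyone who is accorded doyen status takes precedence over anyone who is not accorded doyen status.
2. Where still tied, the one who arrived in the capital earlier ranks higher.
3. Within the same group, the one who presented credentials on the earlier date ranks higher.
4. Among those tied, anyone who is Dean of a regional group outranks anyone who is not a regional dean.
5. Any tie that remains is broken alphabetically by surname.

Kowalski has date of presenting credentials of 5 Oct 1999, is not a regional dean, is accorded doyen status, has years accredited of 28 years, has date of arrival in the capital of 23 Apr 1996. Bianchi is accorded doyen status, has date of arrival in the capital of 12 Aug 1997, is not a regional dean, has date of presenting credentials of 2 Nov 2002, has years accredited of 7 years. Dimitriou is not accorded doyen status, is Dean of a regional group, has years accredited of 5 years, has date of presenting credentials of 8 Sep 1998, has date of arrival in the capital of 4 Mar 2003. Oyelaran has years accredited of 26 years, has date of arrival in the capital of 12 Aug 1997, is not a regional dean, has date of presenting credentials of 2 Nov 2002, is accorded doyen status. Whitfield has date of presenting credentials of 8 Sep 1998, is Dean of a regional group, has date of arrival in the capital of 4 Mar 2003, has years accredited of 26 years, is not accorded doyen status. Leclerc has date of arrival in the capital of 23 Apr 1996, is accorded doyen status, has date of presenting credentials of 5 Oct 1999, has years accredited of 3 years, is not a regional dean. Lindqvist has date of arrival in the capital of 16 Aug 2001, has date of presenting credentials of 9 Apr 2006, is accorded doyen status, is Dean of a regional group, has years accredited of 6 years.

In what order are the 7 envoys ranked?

By the first rule: Kowalski, Leclerc, Bianchi, Oyelaran and Lindqvist (each accorded doyen status); then Dimitriou and Whitfield (both not accorded doyen status).
Among Kowalski, Leclerc, Bianchi, Oyelaran and Lindqvist, by date of arrival in the capital (earlier first): Kowalski and Leclerc (23 Apr 1996) before Bianchi and Oyelaran (12 Aug 1997) before Lindqvist (16 Aug 2001).
Kowalski and Leclerc both have date of presenting credentials 5 Oct 1999, so the next rule applies.
Kowalski and Leclerc are each not a regional dean, so the next rule applies.
Among Kowalski and Leclerc, alphabetically by surname: Kowalski before Leclerc.
Bianchi and Oyelaran both have date of presenting credentials 2 Nov 2002, so the next rule applies.
Bianchi and Oyelaran are each not a regional dean, so the next rule applies.
Among Bianchi and Oyelaran, alphabetically by surname: Bianchi before Oyelaran.
Dimitriou and Whitfield both have date of arrival in the capital 4 Mar 2003, so the next rule applies.
Dimitriou and Whitfield both have date of presenting credentials 8 Sep 1998, so the next rule applies.
Dimitriou and Whitfield are each Dean of a regional group, so the next rule applies.
Among Dimitriou and Whitfield, alphabetically by surname: Dimitriou before Whitfield.
Full order: Kowalski, Leclerc, Bianchi, Oyelaran, Lindqvist, Dimitriou, Whitfield.

Kowalski, Leclerc, Bianchi, Oyelaran, Lindqvist, Dimitriou, Whitfield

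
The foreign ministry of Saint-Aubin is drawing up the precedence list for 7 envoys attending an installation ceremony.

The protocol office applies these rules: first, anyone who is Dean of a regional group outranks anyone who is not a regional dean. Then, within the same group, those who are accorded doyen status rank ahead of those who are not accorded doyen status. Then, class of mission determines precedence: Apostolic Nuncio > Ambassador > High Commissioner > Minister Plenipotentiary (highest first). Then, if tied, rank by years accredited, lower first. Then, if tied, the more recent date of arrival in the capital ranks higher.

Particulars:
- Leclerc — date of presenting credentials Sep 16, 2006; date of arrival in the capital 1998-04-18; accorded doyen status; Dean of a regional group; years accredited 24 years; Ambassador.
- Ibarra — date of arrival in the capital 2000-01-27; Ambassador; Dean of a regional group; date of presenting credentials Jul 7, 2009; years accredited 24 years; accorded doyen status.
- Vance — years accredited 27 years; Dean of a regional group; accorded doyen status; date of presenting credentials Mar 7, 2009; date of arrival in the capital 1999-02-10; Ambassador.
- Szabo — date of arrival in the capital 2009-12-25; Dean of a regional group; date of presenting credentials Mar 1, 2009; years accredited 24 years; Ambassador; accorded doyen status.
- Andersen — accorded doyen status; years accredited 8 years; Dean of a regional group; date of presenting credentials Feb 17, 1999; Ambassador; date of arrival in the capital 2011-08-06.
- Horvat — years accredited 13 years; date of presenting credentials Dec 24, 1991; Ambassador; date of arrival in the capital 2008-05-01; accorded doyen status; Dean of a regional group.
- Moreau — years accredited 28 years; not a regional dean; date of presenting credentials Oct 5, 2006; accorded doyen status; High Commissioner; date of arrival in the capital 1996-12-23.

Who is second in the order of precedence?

Horvat

By the first rule: Andersen, Horvat, Szabo, Ibarra, Leclerc and Vance (each Dean of a regional group); then Moreau (not a regional dean).
Andersen, Horvat, Szabo, Ibarra, Leclerc and Vance are each accorded doyen status, so the next rule applies.
Andersen, Horvat, Szabo, Ibarra, Leclerc and Vance are each Ambassador, so the next rule applies.
Among Andersen, Horvat, Szabo, Ibarra, Leclerc and Vance, by years accredited (lower first): Andersen (8 years) before Horvat (13 years) before Szabo, Ibarra and Leclerc (24 years) before Vance (27 years).
Among Szabo, Ibarra and Leclerc, by date of arrival in the capital (later first): Szabo (2009-12-25) before Ibarra (2000-01-27) before Leclerc (1998-04-18).
Order: Andersen, Horvat, Szabo, Ibarra, Leclerc, Vance, Moreau.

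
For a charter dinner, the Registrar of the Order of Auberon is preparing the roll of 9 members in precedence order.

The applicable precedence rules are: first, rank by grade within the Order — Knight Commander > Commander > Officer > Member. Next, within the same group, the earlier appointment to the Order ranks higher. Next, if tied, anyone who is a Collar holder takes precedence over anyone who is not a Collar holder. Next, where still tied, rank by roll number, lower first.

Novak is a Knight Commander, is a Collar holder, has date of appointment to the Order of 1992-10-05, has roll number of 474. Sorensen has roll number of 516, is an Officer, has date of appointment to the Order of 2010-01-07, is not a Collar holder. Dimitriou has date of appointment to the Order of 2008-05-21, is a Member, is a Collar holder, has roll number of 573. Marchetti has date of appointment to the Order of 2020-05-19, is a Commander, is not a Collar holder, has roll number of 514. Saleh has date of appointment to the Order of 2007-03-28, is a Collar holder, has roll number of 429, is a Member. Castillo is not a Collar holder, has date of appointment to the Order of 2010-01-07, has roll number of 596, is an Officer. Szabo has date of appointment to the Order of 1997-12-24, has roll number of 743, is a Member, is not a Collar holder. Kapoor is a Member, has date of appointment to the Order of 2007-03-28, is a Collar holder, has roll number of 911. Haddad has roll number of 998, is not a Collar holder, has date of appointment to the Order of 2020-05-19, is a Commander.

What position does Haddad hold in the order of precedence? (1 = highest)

By grade within the Order: Novak (Knight Commander); then Marchetti and Haddad (Commander); then Sorensen and Castillo (Officer); then Szabo, Saleh, Kapoor and Dimitriou (Member).
Marchetti and Haddad both have date of appointment to the Order 2020-05-19, so the next rule applies.
Marchetti and Haddad are each not a Collar holder, so the next rule applies.
Among Marchetti and Haddad, by roll number (lower first): Marchetti (514) before Haddad (998).
Sorensen and Castillo both have date of appointment to the Order 2010-01-07, so the next rule applies.
Sorensen and Castillo are each not a Collar holder, so the next rule applies.
Among Sorensen and Castillo, by roll number (lower first): Sorensen (516) before Castillo (596).
Among Szabo, Saleh, Kapoor and Dimitriou, by date of appointment to the Order (earlier first): Szabo (1997-12-24) before Saleh and Kapoor (2007-03-28) before Dimitriou (2008-05-21).
Saleh and Kapoor are each a Collar holder, so the next rule applies.
Among Saleh and Kapoor, by roll number (lower first): Saleh (429) before Kapoor (911).
Order: Novak, Marchetti, Haddad, Sorensen, Castillo, Szabo, Saleh, Kapoor, Dimitriou. So position 3.

3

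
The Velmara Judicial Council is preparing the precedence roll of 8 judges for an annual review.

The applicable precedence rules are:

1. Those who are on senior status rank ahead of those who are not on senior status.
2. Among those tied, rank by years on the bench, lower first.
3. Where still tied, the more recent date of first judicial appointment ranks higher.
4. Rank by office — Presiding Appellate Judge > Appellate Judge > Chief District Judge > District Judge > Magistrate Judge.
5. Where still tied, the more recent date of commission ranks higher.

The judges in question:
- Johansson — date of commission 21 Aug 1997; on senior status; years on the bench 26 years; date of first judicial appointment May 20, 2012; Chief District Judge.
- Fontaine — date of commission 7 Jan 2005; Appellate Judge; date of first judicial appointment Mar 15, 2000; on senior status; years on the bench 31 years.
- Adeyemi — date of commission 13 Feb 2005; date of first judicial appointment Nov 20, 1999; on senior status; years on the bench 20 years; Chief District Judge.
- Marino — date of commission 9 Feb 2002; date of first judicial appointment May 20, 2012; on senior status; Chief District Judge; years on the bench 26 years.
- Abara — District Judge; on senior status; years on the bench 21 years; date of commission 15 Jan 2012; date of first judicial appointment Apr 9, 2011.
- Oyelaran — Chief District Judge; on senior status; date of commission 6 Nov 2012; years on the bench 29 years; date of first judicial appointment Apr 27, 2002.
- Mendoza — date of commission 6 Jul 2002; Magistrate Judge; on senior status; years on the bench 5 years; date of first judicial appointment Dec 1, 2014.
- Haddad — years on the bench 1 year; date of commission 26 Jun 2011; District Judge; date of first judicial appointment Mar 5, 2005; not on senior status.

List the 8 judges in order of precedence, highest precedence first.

By the first rule: Mendoza, Adeyemi, Abara, Marino, Johansson, Oyelaran and Fontaine (each on senior status); then Haddad (not on senior status).
Among Mendoza, Adeyemi, Abara, Marino, Johansson, Oyelaran and Fontaine, by years on the bench (lower first): Mendoza (5 years) before Adeyemi (20 years) before Abara (21 years) before Marino and Johansson (26 years) before Oyelaran (29 years) before Fontaine (31 years).
Marino and Johansson both have date of first judicial appointment May 20, 2012, so the next rule applies.
Marino and Johansson are each Chief District Judge, so the next rule applies.
Among Marino and Johansson, by date of commission (later first): Marino (9 Feb 2002) before Johansson (21 Aug 1997).
Full order: Mendoza, Adeyemi, Abara, Marino, Johansson, Oyelaran, Fontaine, Haddad.

Mendoza, Adeyemi, Abara, Marino, Johansson, Oyelaran, Fontaine, Haddad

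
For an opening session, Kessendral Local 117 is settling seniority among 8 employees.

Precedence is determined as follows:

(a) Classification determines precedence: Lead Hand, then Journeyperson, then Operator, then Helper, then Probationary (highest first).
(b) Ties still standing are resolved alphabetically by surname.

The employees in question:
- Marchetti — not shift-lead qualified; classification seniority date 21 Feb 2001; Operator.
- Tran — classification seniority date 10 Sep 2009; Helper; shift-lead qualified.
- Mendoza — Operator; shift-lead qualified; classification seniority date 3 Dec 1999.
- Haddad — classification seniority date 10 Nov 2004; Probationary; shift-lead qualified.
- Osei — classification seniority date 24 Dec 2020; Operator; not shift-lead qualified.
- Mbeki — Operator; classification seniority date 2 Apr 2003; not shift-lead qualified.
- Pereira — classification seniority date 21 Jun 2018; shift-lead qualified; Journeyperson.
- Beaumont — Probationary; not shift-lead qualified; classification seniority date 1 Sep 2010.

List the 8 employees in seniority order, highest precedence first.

Pereira, Marchetti, Mbeki, Mendoza, Osei, Tran, Beaumont, Haddad

By classification: Pereira (Journeyperson); then Marchetti, Mbeki, Mendoza and Osei (Operator); then Tran (Helper); then Beaumont and Haddad (Probationary).
Among Marchetti, Mbeki, Mendoza and Osei, alphabetically by surname: Marchetti before Mbeki before Mendoza before Osei.
Among Beaumont and Haddad, alphabetically by surname: Beaumont before Haddad.
Full order: Pereira, Marchetti, Mbeki, Mendoza, Osei, Tran, Beaumont, Haddad.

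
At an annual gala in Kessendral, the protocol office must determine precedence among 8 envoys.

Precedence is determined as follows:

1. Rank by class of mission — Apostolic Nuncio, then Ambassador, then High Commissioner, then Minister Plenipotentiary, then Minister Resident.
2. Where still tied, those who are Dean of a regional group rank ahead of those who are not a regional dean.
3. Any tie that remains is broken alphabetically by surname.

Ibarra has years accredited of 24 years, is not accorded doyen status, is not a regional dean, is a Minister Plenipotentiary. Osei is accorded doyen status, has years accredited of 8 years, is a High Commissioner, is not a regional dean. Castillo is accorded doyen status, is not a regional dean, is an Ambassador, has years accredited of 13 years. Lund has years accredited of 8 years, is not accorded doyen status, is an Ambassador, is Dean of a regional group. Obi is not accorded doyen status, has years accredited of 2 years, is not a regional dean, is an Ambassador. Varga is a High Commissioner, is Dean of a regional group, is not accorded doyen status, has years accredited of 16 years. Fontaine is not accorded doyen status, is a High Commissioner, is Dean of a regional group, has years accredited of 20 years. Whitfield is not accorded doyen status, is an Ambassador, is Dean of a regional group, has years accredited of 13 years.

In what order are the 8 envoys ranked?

By class of mission: Lund, Whitfield, Castillo and Obi (Ambassador); then Fontaine, Varga and Osei (High Commissioner); then Ibarra (Minister Plenipotentiary).
Among Lund, Whitfield, Castillo and Obi, Dean of a regional group before not a regional dean: Lund and Whitfield (Dean of a regional group) before Castillo and Obi (not a regional dean).
Among Lund and Whitfield, alphabetically by surname: Lund before Whitfield.
Among Castillo and Obi, alphabetically by surname: Castillo before Obi.
Among Fontaine, Varga and Osei, Dean of a regional group before not a regional dean: Fontaine and Varga (Dean of a regional group) before Osei (not a regional dean).
Among Fontaine and Varga, alphabetically by surname: Fontaine before Varga.
Full order: Lund, Whitfield, Castillo, Obi, Fontaine, Varga, Osei, Ibarra.

Lund, Whitfield, Castillo, Obi, Fontaine, Varga, Osei, Ibarra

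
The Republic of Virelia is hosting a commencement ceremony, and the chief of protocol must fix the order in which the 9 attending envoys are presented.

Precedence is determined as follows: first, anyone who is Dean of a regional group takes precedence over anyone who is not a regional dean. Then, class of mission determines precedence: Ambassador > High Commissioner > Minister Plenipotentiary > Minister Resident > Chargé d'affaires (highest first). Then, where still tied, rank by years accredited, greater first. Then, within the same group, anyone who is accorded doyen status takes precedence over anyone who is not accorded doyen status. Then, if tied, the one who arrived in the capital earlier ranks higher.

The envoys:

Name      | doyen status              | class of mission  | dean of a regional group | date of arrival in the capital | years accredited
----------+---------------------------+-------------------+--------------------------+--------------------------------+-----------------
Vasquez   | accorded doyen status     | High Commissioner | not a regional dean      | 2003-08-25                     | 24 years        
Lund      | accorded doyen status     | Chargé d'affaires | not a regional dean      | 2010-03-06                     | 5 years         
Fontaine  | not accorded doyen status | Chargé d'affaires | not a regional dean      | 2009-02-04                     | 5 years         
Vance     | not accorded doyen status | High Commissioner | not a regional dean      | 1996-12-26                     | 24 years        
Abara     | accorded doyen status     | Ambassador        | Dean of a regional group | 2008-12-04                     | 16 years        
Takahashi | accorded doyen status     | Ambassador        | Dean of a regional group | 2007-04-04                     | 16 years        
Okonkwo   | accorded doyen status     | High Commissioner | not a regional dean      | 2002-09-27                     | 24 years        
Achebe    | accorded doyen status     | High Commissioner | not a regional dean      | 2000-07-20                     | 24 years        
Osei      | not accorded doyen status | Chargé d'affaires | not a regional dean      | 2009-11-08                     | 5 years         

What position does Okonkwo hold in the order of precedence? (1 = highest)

By the first rule: Takahashi and Abara (both Dean of a regional group); then Achebe, Okonkwo, Vasquez, Vance, Lund, Fontaine and Osei (each not a regional dean).
Takahashi and Abara are each Ambassador, so the next rule applies.
Takahashi and Abara both have years accredited 16 years, so the next rule applies.
Takahashi and Abara are each accorded doyen status, so the next rule applies.
Among Takahashi and Abara, by date of arrival in the capital (earlier first): Takahashi (2007-04-04) before Abara (2008-12-04).
Among Achebe, Okonkwo, Vasquez, Vance, Lund, Fontaine and Osei, by class of mission: Achebe, Okonkwo, Vasquez and Vance (High Commissioner) before Lund, Fontaine and Osei (Chargé d'affaires).
Achebe, Okonkwo, Vasquez and Vance all have years accredited 24 years, so the next rule applies.
Among Achebe, Okonkwo, Vasquez and Vance, accorded doyen status before not accorded doyen status: Achebe, Okonkwo and Vasquez (accorded doyen status) before Vance (not accorded doyen status).
Among Achebe, Okonkwo and Vasquez, by date of arrival in the capital (earlier first): Achebe (2000-07-20) before Okonkwo (2002-09-27) before Vasquez (2003-08-25).
Lund, Fontaine and Osei all have years accredited 5 years, so the next rule applies.
Among Lund, Fontaine and Osei, accorded doyen status before not accorded doyen status: Lund (accorded doyen status) before Fontaine and Osei (not accorded doyen status).
Among Fontaine and Osei, by date of arrival in the capital (earlier first): Fontaine (2009-02-04) before Osei (2009-11-08).
Order: Takahashi, Abara, Achebe, Okonkwo, Vasquez, Vance, Lund, Fontaine, Osei. So position 4.

4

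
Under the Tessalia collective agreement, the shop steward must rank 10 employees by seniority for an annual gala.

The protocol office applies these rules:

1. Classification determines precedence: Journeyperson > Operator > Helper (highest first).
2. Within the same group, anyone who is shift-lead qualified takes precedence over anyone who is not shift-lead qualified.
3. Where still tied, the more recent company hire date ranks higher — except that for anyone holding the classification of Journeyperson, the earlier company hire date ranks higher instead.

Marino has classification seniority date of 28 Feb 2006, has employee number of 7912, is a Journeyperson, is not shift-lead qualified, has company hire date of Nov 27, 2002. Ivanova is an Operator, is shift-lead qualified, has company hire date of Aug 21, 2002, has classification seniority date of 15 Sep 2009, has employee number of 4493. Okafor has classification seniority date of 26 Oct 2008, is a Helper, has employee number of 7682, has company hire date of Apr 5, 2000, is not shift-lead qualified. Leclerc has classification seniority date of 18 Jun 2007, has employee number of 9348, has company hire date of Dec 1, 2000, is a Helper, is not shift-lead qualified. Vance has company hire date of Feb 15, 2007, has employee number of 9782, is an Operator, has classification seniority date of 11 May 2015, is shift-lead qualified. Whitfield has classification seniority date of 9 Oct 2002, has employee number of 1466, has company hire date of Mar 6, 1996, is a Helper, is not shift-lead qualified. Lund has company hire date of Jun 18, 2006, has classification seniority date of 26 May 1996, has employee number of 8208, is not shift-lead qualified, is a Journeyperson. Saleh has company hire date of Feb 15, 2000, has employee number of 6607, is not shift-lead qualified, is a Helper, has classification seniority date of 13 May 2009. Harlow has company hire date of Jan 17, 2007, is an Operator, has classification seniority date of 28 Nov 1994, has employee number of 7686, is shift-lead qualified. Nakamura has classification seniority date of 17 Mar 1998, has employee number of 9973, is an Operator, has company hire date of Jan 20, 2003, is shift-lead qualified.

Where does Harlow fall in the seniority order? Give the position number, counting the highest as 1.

By classification: Marino and Lund (Journeyperson); then Vance, Harlow, Nakamura and Ivanova (Operator); then Leclerc, Okafor, Saleh and Whitfield (Helper).
Marino and Lund are each not shift-lead qualified, so the next rule applies.
Among Marino and Lund, by company hire date (earlier first) (reversed rule for this group): Marino (Nov 27, 2002) before Lund (Jun 18, 2006).
Vance, Harlow, Nakamura and Ivanova are each shift-lead qualified, so the next rule applies.
Among Vance, Harlow, Nakamura and Ivanova, by company hire date (later first): Vance (Feb 15, 2007) before Harlow (Jan 17, 2007) before Nakamura (Jan 20, 2003) before Ivanova (Aug 21, 2002).
Leclerc, Okafor, Saleh and Whitfield are each not shift-lead qualified, so the next rule applies.
Among Leclerc, Okafor, Saleh and Whitfield, by company hire date (later first): Leclerc (Dec 1, 2000) before Okafor (Apr 5, 2000) before Saleh (Feb 15, 2000) before Whitfield (Mar 6, 1996).
Order: Marino, Lund, Vance, Harlow, Nakamura, Ivanova, Leclerc, Okafor, Saleh, Whitfield. So position 4.

4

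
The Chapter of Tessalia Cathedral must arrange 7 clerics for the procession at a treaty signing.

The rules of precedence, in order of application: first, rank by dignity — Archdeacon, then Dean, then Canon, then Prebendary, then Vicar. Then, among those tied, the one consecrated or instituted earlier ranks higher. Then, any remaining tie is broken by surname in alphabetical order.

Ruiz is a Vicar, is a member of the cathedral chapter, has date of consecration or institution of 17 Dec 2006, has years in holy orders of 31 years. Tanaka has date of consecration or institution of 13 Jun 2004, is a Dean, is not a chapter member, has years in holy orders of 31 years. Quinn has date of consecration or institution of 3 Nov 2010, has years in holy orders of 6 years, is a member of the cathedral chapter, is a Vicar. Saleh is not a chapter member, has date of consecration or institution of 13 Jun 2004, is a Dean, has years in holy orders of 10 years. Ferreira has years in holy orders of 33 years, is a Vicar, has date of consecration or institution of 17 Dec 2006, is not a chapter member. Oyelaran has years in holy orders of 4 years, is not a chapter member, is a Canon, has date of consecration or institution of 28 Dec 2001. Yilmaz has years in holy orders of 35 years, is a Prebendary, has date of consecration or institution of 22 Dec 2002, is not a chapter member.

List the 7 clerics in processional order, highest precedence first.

By dignity: Saleh and Tanaka (Dean); then Oyelaran (Canon); then Yilmaz (Prebendary); then Ferreira, Ruiz and Quinn (Vicar).
Saleh and Tanaka both have date of consecration or institution 13 Jun 2004, so the next rule applies.
Among Saleh and Tanaka, alphabetically by surname: Saleh before Tanaka.
Among Ferreira, Ruiz and Quinn, by date of consecration or institution (earlier first): Ferreira and Ruiz (17 Dec 2006) before Quinn (3 Nov 2010).
Among Ferreira and Ruiz, alphabetically by surname: Ferreira before Ruiz.
Full order: Saleh, Tanaka, Oyelaran, Yilmaz, Ferreira, Ruiz, Quinn.

Saleh, Tanaka, Oyelaran, Yilmaz, Ferreira, Ruiz, Quinn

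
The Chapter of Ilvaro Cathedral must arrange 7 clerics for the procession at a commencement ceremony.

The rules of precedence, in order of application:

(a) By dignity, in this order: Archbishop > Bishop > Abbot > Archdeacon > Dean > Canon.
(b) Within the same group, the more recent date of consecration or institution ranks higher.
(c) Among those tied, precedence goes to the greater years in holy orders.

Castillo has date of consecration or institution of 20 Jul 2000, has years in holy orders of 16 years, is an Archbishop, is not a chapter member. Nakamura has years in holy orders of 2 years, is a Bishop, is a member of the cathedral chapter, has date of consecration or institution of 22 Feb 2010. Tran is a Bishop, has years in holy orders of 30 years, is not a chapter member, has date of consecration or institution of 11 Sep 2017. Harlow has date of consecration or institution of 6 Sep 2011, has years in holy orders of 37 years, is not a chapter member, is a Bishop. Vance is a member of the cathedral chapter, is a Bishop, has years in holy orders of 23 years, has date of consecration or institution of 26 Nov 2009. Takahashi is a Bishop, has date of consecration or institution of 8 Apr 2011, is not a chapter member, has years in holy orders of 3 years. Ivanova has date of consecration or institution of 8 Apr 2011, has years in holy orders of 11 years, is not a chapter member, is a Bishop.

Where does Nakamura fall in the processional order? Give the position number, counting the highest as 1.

6

By dignity: Castillo (Archbishop); then Tran, Harlow, Ivanova, Takahashi, Nakamura and Vance (Bishop).
Among Tran, Harlow, Ivanova, Takahashi, Nakamura and Vance, by date of consecration or institution (later first): Tran (11 Sep 2017) before Harlow (6 Sep 2011) before Ivanova and Takahashi (8 Apr 2011) before Nakamura (22 Feb 2010) before Vance (26 Nov 2009).
Among Ivanova and Takahashi, by years in holy orders (higher first): Ivanova (11 years) before Takahashi (3 years).
Order: Castillo, Tran, Harlow, Ivanova, Takahashi, Nakamura, Vance. So position 6.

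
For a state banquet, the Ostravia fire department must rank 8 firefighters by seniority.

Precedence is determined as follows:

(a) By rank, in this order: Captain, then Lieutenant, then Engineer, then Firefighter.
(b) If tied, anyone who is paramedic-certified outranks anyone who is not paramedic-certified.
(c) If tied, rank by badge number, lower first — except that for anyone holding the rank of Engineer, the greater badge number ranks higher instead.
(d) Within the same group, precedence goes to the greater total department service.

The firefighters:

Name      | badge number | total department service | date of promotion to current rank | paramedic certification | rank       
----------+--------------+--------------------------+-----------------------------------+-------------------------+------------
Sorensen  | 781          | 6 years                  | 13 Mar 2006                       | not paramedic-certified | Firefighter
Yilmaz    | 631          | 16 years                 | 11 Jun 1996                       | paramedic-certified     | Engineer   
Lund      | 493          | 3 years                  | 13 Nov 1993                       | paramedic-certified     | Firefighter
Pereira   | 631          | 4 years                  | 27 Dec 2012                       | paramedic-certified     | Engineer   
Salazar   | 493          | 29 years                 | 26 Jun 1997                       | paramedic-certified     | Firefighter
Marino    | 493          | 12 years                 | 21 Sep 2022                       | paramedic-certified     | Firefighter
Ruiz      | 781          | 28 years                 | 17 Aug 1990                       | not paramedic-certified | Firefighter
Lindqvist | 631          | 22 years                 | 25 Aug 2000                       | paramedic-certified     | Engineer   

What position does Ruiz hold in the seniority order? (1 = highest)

7

By rank: Lindqvist, Yilmaz and Pereira (Engineer); then Salazar, Marino, Lund, Ruiz and Sorensen (Firefighter).
Lindqvist, Yilmaz and Pereira are each paramedic-certified, so the next rule applies.
Lindqvist, Yilmaz and Pereira all have badge number 631, so the next rule applies.
Among Lindqvist, Yilmaz and Pereira, by total department service (higher first): Lindqvist (22 years) before Yilmaz (16 years) before Pereira (4 years).
Among Salazar, Marino, Lund, Ruiz and Sorensen, paramedic-certified before not paramedic-certified: Salazar, Marino and Lund (paramedic-certified) before Ruiz and Sorensen (not paramedic-certified).
Salazar, Marino and Lund all have badge number 493, so the next rule applies.
Among Salazar, Marino and Lund, by total department service (higher first): Salazar (29 years) before Marino (12 years) before Lund (3 years).
Ruiz and Sorensen both have badge number 781, so the next rule applies.
Among Ruiz and Sorensen, by total department service (higher first): Ruiz (28 years) before Sorensen (6 years).
Order: Lindqvist, Yilmaz, Pereira, Salazar, Marino, Lund, Ruiz, Sorensen. So position 7.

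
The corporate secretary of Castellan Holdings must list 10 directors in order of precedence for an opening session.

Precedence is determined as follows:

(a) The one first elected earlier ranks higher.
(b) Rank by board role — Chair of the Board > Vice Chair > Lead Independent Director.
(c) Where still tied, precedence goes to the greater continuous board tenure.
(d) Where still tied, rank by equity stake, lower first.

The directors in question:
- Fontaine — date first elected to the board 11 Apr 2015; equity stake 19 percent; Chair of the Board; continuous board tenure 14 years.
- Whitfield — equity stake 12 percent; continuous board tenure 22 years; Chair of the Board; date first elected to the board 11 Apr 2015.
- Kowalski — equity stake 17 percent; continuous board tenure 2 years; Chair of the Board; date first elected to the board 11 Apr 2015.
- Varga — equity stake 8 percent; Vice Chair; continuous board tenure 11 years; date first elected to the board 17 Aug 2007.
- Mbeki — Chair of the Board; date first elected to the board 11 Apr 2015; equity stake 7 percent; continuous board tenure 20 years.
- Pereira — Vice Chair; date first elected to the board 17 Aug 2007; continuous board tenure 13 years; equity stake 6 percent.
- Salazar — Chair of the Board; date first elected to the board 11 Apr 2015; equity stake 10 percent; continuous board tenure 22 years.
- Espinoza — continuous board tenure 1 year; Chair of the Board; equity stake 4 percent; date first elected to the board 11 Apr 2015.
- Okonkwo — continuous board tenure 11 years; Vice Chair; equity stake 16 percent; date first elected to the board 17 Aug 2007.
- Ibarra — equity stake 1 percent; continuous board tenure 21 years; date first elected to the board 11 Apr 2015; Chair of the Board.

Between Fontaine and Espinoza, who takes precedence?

Fontaine

By date first elected to the board (earlier first): Pereira, Varga and Okonkwo (each 17 Aug 2007); then Salazar, Whitfield, Ibarra, Mbeki, Fontaine, Kowalski and Espinoza (each 11 Apr 2015).
Pereira, Varga and Okonkwo are each Vice Chair, so the next rule applies.
Among Pereira, Varga and Okonkwo, by continuous board tenure (higher first): Pereira (13 years) before Varga and Okonkwo (11 years).
Among Varga and Okonkwo, by equity stake (lower first): Varga (8 percent) before Okonkwo (16 percent).
Salazar, Whitfield, Ibarra, Mbeki, Fontaine, Kowalski and Espinoza are each Chair of the Board, so the next rule applies.
Among Salazar, Whitfield, Ibarra, Mbeki, Fontaine, Kowalski and Espinoza, by continuous board tenure (higher first): Salazar and Whitfield (22 years) before Ibarra (21 years) before Mbeki (20 years) before Fontaine (14 years) before Kowalski (2 years) before Espinoza (1 year).
Among Salazar and Whitfield, by equity stake (lower first): Salazar (10 percent) before Whitfield (12 percent).
So Fontaine takes precedence.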